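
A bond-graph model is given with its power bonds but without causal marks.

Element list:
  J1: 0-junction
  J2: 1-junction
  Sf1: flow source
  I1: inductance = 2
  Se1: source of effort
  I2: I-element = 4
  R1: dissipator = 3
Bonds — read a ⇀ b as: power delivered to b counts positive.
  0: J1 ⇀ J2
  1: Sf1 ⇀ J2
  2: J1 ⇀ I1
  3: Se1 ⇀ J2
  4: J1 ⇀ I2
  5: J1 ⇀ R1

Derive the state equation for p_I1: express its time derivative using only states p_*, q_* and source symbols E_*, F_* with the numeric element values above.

β1 |Sf1  (Sf1: flow source, stroke at near end)
β3 |J2  (Se1 (Se) sets effort on bond)
β0 |J2  (J2 flow already set via bond 1)
β2 |I1  (prefer integral on I1)
β4 |I2  (I2 outputs flow p/I2)
β5 |J1  (only one effort-in slot at J1)

dp_I1/dt = -3*F_Sf1 - 3*p_I1/2 - 3*p_I2/4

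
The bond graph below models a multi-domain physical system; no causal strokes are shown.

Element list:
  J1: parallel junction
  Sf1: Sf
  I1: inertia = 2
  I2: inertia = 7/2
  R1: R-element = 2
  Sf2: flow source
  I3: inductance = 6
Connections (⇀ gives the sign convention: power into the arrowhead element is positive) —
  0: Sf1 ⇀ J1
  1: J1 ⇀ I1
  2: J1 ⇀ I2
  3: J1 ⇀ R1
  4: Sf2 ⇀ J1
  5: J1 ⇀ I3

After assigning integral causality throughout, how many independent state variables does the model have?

bond 0 →Sf1  (Sf1 (Sf) sets flow on bond)
bond 4 →Sf2  (Sf2 fixes flow; stroke at Sf2)
bond 1 →I1  (I1: I, integral causality)
bond 2 →I2  (prefer integral on I2)
bond 5 →I3  (I3 outputs flow p/I3)
bond 3 →J1  (closing 0-jn rule on J1)

3  (I1, I2, I3 all integral)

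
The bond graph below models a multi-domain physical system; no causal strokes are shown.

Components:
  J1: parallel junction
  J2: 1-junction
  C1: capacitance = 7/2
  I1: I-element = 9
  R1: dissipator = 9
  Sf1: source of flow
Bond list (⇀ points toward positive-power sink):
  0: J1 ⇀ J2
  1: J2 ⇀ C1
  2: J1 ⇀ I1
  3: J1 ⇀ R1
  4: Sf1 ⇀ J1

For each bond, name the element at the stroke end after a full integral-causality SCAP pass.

bond 4 stroke→Sf1  (Sf1 (Sf) sets flow on bond)
bond 1 stroke→J2  (C1 integral (e out))
bond 0 stroke→J1  (J2: last free bond brings flow in)
bond 2 stroke→I1  (J1: bond 0 brought effort, rest push out)
bond 3 stroke→R1  (J1: bond 0 brought effort, rest push out)

b0 stroke→J1
b1 stroke→J2
b2 stroke→I1
b3 stroke→R1
b4 stroke→Sf1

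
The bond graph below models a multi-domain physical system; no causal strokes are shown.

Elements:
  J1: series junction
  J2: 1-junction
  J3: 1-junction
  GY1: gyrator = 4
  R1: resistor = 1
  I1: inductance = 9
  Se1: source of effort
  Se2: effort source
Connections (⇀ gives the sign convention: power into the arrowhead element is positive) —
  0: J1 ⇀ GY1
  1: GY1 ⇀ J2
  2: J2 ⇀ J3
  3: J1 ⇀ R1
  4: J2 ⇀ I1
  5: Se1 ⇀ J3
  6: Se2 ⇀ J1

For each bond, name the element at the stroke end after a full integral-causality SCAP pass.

b5 stroke at J3  (Se1 fixes effort; stroke away)
b6 stroke at J1  (Se2 fixes effort; stroke away)
b2 stroke at J2  (J3 needs exactly one f-in)
b4 stroke at I1  (I1 outputs flow p/I1)
b1 stroke at J2  (J2: bond 4 brought flow, rest push out)
b0 stroke at J1  (GY1 both-in/both-out from 1)
b3 stroke at R1  (J1 needs exactly one f-in)

β0 stroke→J1
β1 stroke→J2
β2 stroke→J2
β3 stroke→R1
β4 stroke→I1
β5 stroke→J3
β6 stroke→J1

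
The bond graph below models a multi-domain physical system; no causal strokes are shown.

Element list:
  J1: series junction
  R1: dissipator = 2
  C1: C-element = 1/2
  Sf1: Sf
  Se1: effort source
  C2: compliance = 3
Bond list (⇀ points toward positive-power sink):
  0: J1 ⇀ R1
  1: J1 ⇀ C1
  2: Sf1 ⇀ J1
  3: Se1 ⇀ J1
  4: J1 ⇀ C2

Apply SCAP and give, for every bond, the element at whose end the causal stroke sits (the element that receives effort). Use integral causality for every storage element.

bond 0 →J1
bond 1 →J1
bond 2 →Sf1
bond 3 →J1
bond 4 →J1

β2 |Sf1  (Sf1 fixes flow; stroke at Sf1)
β3 |J1  (Se1 (Se) sets effort on bond)
β0 |J1  (1-jn J1 has f-setter on 2)
β1 |J1  (common-f at J1 fixed by 2)
β4 |J1  (J1 flow already set via bond 2)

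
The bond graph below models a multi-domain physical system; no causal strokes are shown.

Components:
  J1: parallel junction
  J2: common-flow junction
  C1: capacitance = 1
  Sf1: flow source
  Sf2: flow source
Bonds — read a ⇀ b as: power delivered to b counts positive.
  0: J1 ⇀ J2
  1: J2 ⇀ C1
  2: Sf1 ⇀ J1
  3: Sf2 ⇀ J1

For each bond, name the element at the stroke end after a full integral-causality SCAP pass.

β2 →Sf1  (Sf1: flow source, stroke at near end)
β3 →Sf2  (Sf2 (Sf) sets flow on bond)
β0 →J1  (J1: last free bond brings effort in)
β1 →J2  (J2 flow already set via bond 0)

#0 stroke at J1
#1 stroke at J2
#2 stroke at Sf1
#3 stroke at Sf2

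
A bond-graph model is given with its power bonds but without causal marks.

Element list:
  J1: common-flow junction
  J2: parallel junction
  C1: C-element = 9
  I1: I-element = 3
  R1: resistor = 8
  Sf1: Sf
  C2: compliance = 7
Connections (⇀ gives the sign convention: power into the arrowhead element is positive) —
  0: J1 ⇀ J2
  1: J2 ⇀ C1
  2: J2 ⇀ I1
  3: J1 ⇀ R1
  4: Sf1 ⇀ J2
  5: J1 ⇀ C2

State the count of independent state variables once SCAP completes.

3  (C1, C2, I1 all integral)

bond 4 stroke at Sf1  (Sf1: flow source, stroke at near end)
bond 1 stroke at J2  (C1 outputs effort q/C1)
bond 0 stroke at J1  (J2 effort already set via bond 1)
bond 2 stroke at I1  (0-jn J2 has e-setter on 1)
bond 5 stroke at J1  (prefer integral on C2)
bond 3 stroke at R1  (closing 1-jn rule on J1)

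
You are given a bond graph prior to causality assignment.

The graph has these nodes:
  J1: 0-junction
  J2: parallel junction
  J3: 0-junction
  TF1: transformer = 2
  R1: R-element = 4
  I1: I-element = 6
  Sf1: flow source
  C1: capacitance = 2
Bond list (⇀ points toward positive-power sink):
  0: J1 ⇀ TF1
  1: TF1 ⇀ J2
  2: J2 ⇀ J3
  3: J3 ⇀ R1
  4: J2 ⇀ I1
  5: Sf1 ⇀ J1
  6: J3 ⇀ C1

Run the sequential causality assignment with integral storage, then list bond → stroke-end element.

β0 →J1
β1 →TF1
β2 →J2
β3 →R1
β4 →I1
β5 →Sf1
β6 →J3

β5 stroke→Sf1  (source Sf1 imposes f)
β0 stroke→J1  (J1 needs exactly one e-in)
β1 stroke→TF1  (TF1 one-in-one-out from 0)
β4 stroke→I1  (prefer integral on I1)
β2 stroke→J2  (J2: last free bond brings effort in)
β6 stroke→J3  (C1 outputs effort q/C1)
β3 stroke→R1  (common-e at J3 fixed by 6)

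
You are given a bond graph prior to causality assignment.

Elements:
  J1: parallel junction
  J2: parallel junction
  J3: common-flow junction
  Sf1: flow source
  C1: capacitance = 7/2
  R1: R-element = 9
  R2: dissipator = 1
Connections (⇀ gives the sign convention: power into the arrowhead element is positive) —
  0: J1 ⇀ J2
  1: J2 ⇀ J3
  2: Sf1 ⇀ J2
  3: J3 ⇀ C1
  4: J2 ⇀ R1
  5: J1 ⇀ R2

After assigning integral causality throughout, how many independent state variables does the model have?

bond 2 stroke at Sf1  (Sf1 fixes flow; stroke at Sf1)
bond 3 stroke at J3  (C1: C, integral causality)
bond 1 stroke at J2  (J3 needs exactly one f-in)
bond 0 stroke at J1  (J2: bond 1 brought effort, rest push out)
bond 4 stroke at R1  (J2 effort already set via bond 1)
bond 5 stroke at R2  (J1: bond 0 brought effort, rest push out)

1  (C1 all integral)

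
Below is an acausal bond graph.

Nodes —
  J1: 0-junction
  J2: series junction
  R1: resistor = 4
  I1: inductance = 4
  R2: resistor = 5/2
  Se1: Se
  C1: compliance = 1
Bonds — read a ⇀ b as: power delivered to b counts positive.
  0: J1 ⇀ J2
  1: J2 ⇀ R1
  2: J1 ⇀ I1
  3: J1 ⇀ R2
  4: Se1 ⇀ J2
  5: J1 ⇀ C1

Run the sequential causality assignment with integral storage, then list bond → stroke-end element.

bond 0 →J2
bond 1 →R1
bond 2 →I1
bond 3 →R2
bond 4 →J2
bond 5 →J1

β4 →J2  (Se1: effort source, stroke at far end)
β2 →I1  (I1: I, integral causality)
β5 →J1  (prefer integral on C1)
β0 →J2  (common-e at J1 fixed by 5)
β3 →R2  (J1: bond 5 brought effort, rest push out)
β1 →R1  (J2 needs exactly one f-in)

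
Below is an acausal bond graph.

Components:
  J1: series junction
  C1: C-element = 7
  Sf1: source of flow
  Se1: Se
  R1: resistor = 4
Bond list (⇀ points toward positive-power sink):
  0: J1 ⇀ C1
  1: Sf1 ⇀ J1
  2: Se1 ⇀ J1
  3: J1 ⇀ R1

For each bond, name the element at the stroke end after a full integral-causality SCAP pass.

b1 |Sf1  (Sf1 (Sf) sets flow on bond)
b2 |J1  (Se1 (Se) sets effort on bond)
b0 |J1  (1-jn J1 has f-setter on 1)
b3 |J1  (1-jn J1 has f-setter on 1)

#0 →J1
#1 →Sf1
#2 →J1
#3 →J1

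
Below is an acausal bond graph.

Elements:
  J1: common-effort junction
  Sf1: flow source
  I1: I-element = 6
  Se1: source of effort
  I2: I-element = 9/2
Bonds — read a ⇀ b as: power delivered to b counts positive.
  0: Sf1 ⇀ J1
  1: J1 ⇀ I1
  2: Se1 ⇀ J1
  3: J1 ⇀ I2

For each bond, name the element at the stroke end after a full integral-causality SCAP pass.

bond 0 stroke at Sf1
bond 1 stroke at I1
bond 2 stroke at J1
bond 3 stroke at I2

bond 0 stroke at Sf1  (Sf1 fixes flow; stroke at Sf1)
bond 2 stroke at J1  (Se1 fixes effort; stroke away)
bond 1 stroke at I1  (0-jn J1 has e-setter on 2)
bond 3 stroke at I2  (0-jn J1 has e-setter on 2)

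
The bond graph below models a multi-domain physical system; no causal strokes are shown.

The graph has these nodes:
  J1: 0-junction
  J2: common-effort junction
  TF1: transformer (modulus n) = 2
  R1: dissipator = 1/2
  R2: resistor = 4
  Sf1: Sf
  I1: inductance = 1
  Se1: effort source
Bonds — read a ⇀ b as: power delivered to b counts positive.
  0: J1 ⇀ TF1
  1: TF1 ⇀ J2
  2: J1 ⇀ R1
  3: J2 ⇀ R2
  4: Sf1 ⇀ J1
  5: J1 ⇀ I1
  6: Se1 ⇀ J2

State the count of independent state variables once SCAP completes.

#4 stroke→Sf1  (source Sf1 imposes f)
#6 stroke→J2  (Se1: effort source, stroke at far end)
#1 stroke→TF1  (0-jn J2 has e-setter on 6)
#3 stroke→R2  (J2: bond 6 brought effort, rest push out)
#0 stroke→J1  (TF TF1: opposite of bond 1)
#2 stroke→R1  (0-jn J1 has e-setter on 0)
#5 stroke→I1  (0-jn J1 has e-setter on 0)

1  (I1 all integral)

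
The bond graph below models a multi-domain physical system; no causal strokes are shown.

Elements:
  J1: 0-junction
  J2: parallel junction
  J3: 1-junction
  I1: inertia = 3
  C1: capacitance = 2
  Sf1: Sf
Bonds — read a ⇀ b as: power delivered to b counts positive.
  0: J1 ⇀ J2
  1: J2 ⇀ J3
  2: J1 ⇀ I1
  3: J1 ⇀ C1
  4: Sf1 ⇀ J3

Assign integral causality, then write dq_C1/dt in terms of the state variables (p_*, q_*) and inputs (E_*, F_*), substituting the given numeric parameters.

b4 |Sf1  (Sf1 (Sf) sets flow on bond)
b1 |J3  (1-jn J3 has f-setter on 4)
b0 |J2  (J2 needs exactly one e-in)
b2 |I1  (I1 outputs flow p/I1)
b3 |J1  (J1 needs exactly one e-in)

dq_C1/dt = -F_Sf1 - p_I1/3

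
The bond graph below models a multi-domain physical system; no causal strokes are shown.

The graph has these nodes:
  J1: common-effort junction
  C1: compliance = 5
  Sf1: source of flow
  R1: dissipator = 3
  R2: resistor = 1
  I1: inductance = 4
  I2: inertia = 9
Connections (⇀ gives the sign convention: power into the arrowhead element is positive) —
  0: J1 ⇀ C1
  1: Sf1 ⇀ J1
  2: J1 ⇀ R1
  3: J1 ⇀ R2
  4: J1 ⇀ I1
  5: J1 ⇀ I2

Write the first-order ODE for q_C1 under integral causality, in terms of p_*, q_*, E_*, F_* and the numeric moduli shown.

dq_C1/dt = F_Sf1 - p_I1/4 - p_I2/9 - 4*q_C1/15

#1 stroke→Sf1  (Sf1 fixes flow; stroke at Sf1)
#0 stroke→J1  (C1 outputs effort q/C1)
#2 stroke→R1  (0-jn J1 has e-setter on 0)
#3 stroke→R2  (J1: bond 0 brought effort, rest push out)
#4 stroke→I1  (J1: bond 0 brought effort, rest push out)
#5 stroke→I2  (J1 effort already set via bond 0)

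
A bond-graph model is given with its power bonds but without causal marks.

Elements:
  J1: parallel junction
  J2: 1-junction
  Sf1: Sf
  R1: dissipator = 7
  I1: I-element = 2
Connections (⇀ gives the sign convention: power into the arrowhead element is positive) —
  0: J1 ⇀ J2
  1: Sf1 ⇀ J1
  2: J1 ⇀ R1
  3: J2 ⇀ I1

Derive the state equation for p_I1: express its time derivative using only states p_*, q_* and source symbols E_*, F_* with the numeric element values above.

β1 stroke→Sf1  (Sf1 (Sf) sets flow on bond)
β3 stroke→I1  (prefer integral on I1)
β0 stroke→J2  (1-jn J2 has f-setter on 3)
β2 stroke→J1  (J1: last free bond brings effort in)

dp_I1/dt = 7*F_Sf1 - 7*p_I1/2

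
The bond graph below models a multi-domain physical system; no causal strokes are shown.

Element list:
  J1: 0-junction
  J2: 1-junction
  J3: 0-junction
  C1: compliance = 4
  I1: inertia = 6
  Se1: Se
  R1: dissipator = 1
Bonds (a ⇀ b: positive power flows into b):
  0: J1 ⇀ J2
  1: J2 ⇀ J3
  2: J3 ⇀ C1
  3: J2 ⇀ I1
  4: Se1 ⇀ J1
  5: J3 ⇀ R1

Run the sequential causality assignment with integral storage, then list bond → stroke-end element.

β0 stroke→J2
β1 stroke→J2
β2 stroke→J3
β3 stroke→I1
β4 stroke→J1
β5 stroke→R1

b4 stroke at J1  (source Se1 imposes e)
b0 stroke at J2  (0-jn J1 has e-setter on 4)
b2 stroke at J3  (C1 outputs effort q/C1)
b1 stroke at J2  (J3: bond 2 brought effort, rest push out)
b5 stroke at R1  (0-jn J3 has e-setter on 2)
b3 stroke at I1  (only one flow-in slot at J2)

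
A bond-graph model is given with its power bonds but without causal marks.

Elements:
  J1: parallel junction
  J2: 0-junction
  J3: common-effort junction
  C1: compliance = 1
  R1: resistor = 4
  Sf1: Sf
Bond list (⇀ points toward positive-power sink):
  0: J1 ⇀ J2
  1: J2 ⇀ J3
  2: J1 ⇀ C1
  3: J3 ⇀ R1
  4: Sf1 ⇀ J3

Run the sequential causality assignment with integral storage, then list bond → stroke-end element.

β4 stroke→Sf1  (Sf1 fixes flow; stroke at Sf1)
β2 stroke→J1  (prefer integral on C1)
β0 stroke→J2  (J1: bond 2 brought effort, rest push out)
β1 stroke→J3  (0-jn J2 has e-setter on 0)
β3 stroke→R1  (J3 effort already set via bond 1)

b0 stroke at J2
b1 stroke at J3
b2 stroke at J1
b3 stroke at R1
b4 stroke at Sf1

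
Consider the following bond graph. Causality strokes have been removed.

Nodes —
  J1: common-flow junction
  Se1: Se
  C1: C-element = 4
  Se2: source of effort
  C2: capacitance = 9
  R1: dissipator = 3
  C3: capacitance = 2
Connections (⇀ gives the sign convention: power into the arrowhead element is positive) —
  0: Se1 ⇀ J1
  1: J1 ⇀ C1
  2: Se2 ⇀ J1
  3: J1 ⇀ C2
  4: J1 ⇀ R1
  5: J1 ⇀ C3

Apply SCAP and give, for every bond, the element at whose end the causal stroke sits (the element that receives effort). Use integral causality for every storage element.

β0 stroke at J1
β1 stroke at J1
β2 stroke at J1
β3 stroke at J1
β4 stroke at R1
β5 stroke at J1

bond 0 →J1  (Se1 (Se) sets effort on bond)
bond 2 →J1  (Se2 (Se) sets effort on bond)
bond 1 →J1  (C1: C, integral causality)
bond 3 →J1  (prefer integral on C2)
bond 5 →J1  (C3 outputs effort q/C3)
bond 4 →R1  (closing 1-jn rule on J1)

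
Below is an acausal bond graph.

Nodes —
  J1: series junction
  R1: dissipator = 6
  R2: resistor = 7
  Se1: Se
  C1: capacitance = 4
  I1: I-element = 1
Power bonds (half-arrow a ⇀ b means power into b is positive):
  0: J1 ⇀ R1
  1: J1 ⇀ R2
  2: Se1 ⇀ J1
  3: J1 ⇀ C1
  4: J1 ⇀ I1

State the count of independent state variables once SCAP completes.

b2 |J1  (Se1 (Se) sets effort on bond)
b3 |J1  (C1 integral (e out))
b4 |I1  (prefer integral on I1)
b0 |J1  (J1: bond 4 brought flow, rest push out)
b1 |J1  (common-f at J1 fixed by 4)

2  (C1, I1 all integral)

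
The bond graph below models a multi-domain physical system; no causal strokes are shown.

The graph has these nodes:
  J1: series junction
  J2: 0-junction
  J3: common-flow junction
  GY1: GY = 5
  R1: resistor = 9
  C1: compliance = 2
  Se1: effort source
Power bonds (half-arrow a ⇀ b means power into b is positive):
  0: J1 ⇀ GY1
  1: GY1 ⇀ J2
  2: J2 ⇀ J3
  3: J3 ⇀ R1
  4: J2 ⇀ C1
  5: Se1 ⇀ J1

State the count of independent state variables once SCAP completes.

b5 →J1  (source Se1 imposes e)
b0 →GY1  (J1: last free bond brings flow in)
b1 →GY1  (GY1 both-in/both-out from 0)
b4 →J2  (C1: C, integral causality)
b2 →J3  (0-jn J2 has e-setter on 4)
b3 →R1  (J3 needs exactly one f-in)

1  (C1 all integral)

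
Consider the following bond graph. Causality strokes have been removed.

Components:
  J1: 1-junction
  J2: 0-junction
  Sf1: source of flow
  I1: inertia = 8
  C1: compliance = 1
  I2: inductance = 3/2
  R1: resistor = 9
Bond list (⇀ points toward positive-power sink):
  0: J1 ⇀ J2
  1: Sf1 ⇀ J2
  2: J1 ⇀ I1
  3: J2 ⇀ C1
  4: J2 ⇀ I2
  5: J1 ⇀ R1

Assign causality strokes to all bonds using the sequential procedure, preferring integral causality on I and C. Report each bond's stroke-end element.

b0 →J1
b1 →Sf1
b2 →I1
b3 →J2
b4 →I2
b5 →J1

b1 |Sf1  (Sf1 (Sf) sets flow on bond)
b2 |I1  (prefer integral on I1)
b0 |J1  (J1 flow already set via bond 2)
b5 |J1  (common-f at J1 fixed by 2)
b3 |J2  (prefer integral on C1)
b4 |I2  (J2: bond 3 brought effort, rest push out)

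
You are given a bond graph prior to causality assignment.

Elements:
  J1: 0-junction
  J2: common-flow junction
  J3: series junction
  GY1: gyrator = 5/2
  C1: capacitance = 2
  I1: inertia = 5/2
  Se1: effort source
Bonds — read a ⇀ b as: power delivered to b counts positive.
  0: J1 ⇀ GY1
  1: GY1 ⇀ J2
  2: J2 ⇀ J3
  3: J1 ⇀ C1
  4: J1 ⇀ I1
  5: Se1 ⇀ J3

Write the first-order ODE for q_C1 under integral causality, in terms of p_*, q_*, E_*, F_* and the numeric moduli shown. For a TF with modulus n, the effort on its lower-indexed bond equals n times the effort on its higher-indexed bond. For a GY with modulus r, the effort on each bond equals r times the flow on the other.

dq_C1/dt = 2*E_Se1/5 - 2*p_I1/5

#5 stroke at J3  (Se1 (Se) sets effort on bond)
#2 stroke at J2  (J3 needs exactly one f-in)
#1 stroke at GY1  (J2 needs exactly one f-in)
#0 stroke at GY1  (GY1 both-in/both-out from 1)
#3 stroke at J1  (C1 integral (e out))
#4 stroke at I1  (0-jn J1 has e-setter on 3)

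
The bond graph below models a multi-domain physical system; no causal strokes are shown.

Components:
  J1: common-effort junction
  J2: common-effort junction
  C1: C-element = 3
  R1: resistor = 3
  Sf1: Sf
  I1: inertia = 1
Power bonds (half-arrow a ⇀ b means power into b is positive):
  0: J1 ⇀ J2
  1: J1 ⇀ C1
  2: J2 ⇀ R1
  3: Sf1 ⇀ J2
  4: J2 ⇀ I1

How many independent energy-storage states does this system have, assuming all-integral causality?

#3 stroke→Sf1  (Sf1 (Sf) sets flow on bond)
#1 stroke→J1  (prefer integral on C1)
#0 stroke→J2  (J1 effort already set via bond 1)
#2 stroke→R1  (J2 effort already set via bond 0)
#4 stroke→I1  (J2 effort already set via bond 0)

2  (C1, I1 all integral)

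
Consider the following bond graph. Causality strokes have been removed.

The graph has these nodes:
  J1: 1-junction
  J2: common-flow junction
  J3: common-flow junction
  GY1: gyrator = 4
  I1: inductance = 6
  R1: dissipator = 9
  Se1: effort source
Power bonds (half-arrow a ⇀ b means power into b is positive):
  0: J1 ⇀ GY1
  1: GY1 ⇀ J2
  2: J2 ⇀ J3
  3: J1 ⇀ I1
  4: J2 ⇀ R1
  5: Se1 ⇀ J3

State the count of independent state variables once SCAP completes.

β5 stroke at J3  (source Se1 imposes e)
β2 stroke at J2  (J3: last free bond brings flow in)
β3 stroke at I1  (I1 integral (f out))
β0 stroke at J1  (1-jn J1 has f-setter on 3)
β1 stroke at J2  (through GY1, causality inverts; strokes same side of GY1)
β4 stroke at R1  (closing 1-jn rule on J2)

1  (I1 all integral)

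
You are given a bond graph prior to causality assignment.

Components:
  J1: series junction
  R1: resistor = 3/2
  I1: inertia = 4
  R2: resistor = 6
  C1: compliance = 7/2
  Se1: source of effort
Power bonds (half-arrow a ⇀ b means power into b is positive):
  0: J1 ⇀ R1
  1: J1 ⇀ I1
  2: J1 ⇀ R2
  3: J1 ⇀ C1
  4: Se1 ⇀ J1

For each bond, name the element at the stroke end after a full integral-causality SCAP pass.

bond 4 stroke at J1  (source Se1 imposes e)
bond 1 stroke at I1  (I1: I, integral causality)
bond 0 stroke at J1  (common-f at J1 fixed by 1)
bond 2 stroke at J1  (J1 flow already set via bond 1)
bond 3 stroke at J1  (common-f at J1 fixed by 1)

β0 stroke→J1
β1 stroke→I1
β2 stroke→J1
β3 stroke→J1
β4 stroke→J1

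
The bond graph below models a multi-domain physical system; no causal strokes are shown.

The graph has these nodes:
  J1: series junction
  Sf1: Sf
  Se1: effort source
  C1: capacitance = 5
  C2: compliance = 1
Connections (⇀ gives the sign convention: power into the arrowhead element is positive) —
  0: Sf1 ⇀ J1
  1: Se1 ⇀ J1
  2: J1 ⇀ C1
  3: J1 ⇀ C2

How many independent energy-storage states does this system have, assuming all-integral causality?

2  (C1, C2 all integral)

bond 0 |Sf1  (Sf1: flow source, stroke at near end)
bond 1 |J1  (Se1 (Se) sets effort on bond)
bond 2 |J1  (common-f at J1 fixed by 0)
bond 3 |J1  (J1 flow already set via bond 0)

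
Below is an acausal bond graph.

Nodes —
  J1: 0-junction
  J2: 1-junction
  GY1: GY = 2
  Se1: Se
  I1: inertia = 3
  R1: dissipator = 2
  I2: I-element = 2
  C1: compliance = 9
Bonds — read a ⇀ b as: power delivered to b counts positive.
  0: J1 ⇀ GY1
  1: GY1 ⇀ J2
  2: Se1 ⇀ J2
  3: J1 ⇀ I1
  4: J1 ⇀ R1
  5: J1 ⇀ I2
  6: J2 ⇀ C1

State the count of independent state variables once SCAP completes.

3  (C1, I1, I2 all integral)

bond 2 →J2  (source Se1 imposes e)
bond 3 →I1  (I1: I, integral causality)
bond 5 →I2  (I2 integral (f out))
bond 6 →J2  (C1 outputs effort q/C1)
bond 1 →GY1  (only one flow-in slot at J2)
bond 0 →GY1  (GY1 both-in/both-out from 1)
bond 4 →J1  (only one effort-in slot at J1)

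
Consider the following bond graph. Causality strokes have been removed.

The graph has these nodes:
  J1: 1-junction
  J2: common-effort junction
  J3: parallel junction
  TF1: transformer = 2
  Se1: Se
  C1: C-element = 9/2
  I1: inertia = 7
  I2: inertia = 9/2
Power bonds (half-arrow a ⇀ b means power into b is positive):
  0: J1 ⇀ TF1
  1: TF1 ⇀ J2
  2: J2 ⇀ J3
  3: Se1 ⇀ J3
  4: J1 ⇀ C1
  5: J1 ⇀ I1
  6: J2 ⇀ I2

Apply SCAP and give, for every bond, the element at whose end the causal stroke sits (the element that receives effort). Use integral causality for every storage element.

bond 0 stroke at J1
bond 1 stroke at TF1
bond 2 stroke at J2
bond 3 stroke at J3
bond 4 stroke at J1
bond 5 stroke at I1
bond 6 stroke at I2

β3 stroke→J3  (Se1 fixes effort; stroke away)
β2 stroke→J2  (J3: bond 3 brought effort, rest push out)
β1 stroke→TF1  (J2 effort already set via bond 2)
β6 stroke→I2  (J2 effort already set via bond 2)
β0 stroke→J1  (TF1 one-in-one-out from 1)
β4 stroke→J1  (C1: C, integral causality)
β5 stroke→I1  (only one flow-in slot at J1)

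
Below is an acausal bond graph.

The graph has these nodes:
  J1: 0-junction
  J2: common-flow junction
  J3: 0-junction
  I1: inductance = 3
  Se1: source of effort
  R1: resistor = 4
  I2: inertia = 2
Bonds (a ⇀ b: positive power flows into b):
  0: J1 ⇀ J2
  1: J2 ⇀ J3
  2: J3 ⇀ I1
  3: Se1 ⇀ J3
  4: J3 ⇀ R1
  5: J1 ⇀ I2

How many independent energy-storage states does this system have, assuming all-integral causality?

2  (I1, I2 all integral)

b3 stroke→J3  (Se1 fixes effort; stroke away)
b1 stroke→J2  (J3 effort already set via bond 3)
b2 stroke→I1  (common-e at J3 fixed by 3)
b4 stroke→R1  (J3 effort already set via bond 3)
b0 stroke→J1  (closing 1-jn rule on J2)
b5 stroke→I2  (0-jn J1 has e-setter on 0)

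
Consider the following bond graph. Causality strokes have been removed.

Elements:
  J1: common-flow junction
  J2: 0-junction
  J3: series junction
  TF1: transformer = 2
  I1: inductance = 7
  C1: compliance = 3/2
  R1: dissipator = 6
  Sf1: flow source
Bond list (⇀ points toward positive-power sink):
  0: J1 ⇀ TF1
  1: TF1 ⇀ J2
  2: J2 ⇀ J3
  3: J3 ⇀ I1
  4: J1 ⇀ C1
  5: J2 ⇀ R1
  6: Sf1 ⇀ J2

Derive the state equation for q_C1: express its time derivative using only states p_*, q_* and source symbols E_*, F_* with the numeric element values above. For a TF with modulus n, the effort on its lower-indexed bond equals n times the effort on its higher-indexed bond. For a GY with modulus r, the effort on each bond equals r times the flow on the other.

b6 |Sf1  (Sf1 (Sf) sets flow on bond)
b3 |I1  (I1: I, integral causality)
b2 |J3  (J3 flow already set via bond 3)
b4 |J1  (C1 integral (e out))
b0 |TF1  (J1 needs exactly one f-in)
b1 |J2  (TF TF1: opposite of bond 0)
b5 |R1  (common-e at J2 fixed by 1)

dq_C1/dt = -F_Sf1/2 + p_I1/14 - q_C1/36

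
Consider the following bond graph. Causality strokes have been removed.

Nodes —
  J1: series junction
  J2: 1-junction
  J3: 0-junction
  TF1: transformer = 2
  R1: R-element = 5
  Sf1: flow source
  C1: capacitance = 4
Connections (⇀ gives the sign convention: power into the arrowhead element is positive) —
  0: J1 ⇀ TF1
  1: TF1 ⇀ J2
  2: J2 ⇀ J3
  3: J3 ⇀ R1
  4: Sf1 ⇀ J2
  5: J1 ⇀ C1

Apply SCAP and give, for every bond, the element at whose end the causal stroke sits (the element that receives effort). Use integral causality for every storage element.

β4 →Sf1  (Sf1 (Sf) sets flow on bond)
β1 →J2  (J2: bond 4 brought flow, rest push out)
β2 →J2  (J2 flow already set via bond 4)
β3 →J3  (only one effort-in slot at J3)
β0 →TF1  (TF1 one-in-one-out from 1)
β5 →J1  (J1 flow already set via bond 0)

#0 →TF1
#1 →J2
#2 →J2
#3 →J3
#4 →Sf1
#5 →J1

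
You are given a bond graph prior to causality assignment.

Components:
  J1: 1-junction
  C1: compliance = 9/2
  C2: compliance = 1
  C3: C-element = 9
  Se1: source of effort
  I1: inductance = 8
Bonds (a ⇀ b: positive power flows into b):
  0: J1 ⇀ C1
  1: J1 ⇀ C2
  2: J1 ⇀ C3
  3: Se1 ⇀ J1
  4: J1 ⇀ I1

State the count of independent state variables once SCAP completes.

bond 3 stroke at J1  (Se1: effort source, stroke at far end)
bond 0 stroke at J1  (C1 outputs effort q/C1)
bond 1 stroke at J1  (prefer integral on C2)
bond 2 stroke at J1  (C3 outputs effort q/C3)
bond 4 stroke at I1  (J1: last free bond brings flow in)

4  (C1, C2, C3, I1 all integral)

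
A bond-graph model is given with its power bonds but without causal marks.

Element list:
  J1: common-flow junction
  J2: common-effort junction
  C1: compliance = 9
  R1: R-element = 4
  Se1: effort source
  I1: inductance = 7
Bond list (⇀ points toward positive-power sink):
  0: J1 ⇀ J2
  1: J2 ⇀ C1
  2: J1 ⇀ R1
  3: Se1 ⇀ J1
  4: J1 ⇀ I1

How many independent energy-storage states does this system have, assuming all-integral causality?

bond 3 |J1  (source Se1 imposes e)
bond 1 |J2  (prefer integral on C1)
bond 0 |J1  (0-jn J2 has e-setter on 1)
bond 4 |I1  (prefer integral on I1)
bond 2 |J1  (J1: bond 4 brought flow, rest push out)

2  (C1, I1 all integral)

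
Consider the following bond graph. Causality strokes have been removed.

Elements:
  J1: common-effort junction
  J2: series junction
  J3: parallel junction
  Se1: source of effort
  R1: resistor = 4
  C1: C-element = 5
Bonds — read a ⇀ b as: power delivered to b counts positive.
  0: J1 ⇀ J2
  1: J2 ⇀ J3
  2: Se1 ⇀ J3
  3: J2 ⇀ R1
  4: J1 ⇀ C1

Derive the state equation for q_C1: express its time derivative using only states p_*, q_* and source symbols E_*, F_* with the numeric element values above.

dq_C1/dt = E_Se1/4 - q_C1/20

#2 →J3  (Se1 fixes effort; stroke away)
#1 →J2  (J3 effort already set via bond 2)
#4 →J1  (C1 integral (e out))
#0 →J2  (J1: bond 4 brought effort, rest push out)
#3 →R1  (only one flow-in slot at J2)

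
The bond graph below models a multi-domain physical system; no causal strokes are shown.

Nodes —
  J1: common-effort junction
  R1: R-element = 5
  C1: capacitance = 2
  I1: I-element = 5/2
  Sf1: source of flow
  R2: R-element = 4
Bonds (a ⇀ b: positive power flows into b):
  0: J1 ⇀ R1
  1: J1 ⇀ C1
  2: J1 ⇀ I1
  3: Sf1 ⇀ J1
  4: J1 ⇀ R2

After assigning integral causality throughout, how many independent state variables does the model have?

b3 stroke→Sf1  (Sf1: flow source, stroke at near end)
b1 stroke→J1  (C1 outputs effort q/C1)
b0 stroke→R1  (J1: bond 1 brought effort, rest push out)
b2 stroke→I1  (common-e at J1 fixed by 1)
b4 stroke→R2  (J1: bond 1 brought effort, rest push out)

2  (C1, I1 all integral)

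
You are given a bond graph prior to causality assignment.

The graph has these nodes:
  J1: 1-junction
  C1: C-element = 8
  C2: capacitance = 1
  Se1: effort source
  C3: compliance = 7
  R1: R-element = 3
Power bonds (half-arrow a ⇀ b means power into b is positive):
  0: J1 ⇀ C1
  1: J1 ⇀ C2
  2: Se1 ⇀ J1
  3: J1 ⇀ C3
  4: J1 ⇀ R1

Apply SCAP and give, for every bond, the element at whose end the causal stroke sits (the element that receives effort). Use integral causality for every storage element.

b0 →J1
b1 →J1
b2 →J1
b3 →J1
b4 →R1

bond 2 |J1  (Se1 fixes effort; stroke away)
bond 0 |J1  (C1 outputs effort q/C1)
bond 1 |J1  (C2: C, integral causality)
bond 3 |J1  (C3 integral (e out))
bond 4 |R1  (J1: last free bond brings flow in)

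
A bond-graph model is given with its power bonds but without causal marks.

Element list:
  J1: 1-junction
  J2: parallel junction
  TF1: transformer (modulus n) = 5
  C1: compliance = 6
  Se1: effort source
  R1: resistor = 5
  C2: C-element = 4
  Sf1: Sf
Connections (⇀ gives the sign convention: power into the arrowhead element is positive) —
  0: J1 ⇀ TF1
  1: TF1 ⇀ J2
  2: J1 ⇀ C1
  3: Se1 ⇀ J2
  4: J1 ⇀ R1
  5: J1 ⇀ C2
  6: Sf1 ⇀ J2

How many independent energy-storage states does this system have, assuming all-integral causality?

2  (C1, C2 all integral)

β3 stroke→J2  (source Se1 imposes e)
β6 stroke→Sf1  (source Sf1 imposes f)
β1 stroke→TF1  (common-e at J2 fixed by 3)
β0 stroke→J1  (TF1: transformer flips bond 1)
β2 stroke→J1  (prefer integral on C1)
β5 stroke→J1  (C2: C, integral causality)
β4 stroke→R1  (J1 needs exactly one f-in)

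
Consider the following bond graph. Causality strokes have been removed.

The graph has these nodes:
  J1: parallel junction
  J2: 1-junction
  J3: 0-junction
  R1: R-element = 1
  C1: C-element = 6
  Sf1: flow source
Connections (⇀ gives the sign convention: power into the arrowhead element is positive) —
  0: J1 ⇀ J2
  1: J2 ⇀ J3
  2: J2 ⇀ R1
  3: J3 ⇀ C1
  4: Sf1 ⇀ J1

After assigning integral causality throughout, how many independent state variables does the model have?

1  (C1 all integral)

β4 |Sf1  (Sf1 (Sf) sets flow on bond)
β0 |J1  (only one effort-in slot at J1)
β1 |J2  (common-f at J2 fixed by 0)
β2 |J2  (J2: bond 0 brought flow, rest push out)
β3 |J3  (J3: last free bond brings effort in)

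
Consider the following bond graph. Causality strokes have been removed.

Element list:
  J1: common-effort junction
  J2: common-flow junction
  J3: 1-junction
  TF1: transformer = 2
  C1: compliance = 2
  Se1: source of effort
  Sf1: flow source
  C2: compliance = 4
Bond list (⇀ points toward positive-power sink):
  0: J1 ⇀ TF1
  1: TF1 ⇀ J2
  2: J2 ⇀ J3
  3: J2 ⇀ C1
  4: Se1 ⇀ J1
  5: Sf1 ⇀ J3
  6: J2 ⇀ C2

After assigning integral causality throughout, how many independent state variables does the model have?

2  (C1, C2 all integral)

#4 stroke→J1  (source Se1 imposes e)
#5 stroke→Sf1  (Sf1: flow source, stroke at near end)
#0 stroke→TF1  (J1: bond 4 brought effort, rest push out)
#2 stroke→J3  (J3: bond 5 brought flow, rest push out)
#1 stroke→J2  (TF1: transformer flips bond 0)
#3 stroke→J2  (J2: bond 2 brought flow, rest push out)
#6 stroke→J2  (J2: bond 2 brought flow, rest push out)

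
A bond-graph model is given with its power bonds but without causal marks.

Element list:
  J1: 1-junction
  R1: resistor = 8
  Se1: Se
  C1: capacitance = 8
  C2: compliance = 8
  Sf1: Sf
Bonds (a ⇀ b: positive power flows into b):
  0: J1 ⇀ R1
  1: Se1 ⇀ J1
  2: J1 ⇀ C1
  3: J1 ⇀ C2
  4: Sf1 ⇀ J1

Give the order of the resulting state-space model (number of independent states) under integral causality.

2  (C1, C2 all integral)

bond 1 →J1  (Se1 fixes effort; stroke away)
bond 4 →Sf1  (Sf1: flow source, stroke at near end)
bond 0 →J1  (J1: bond 4 brought flow, rest push out)
bond 2 →J1  (1-jn J1 has f-setter on 4)
bond 3 →J1  (J1 flow already set via bond 4)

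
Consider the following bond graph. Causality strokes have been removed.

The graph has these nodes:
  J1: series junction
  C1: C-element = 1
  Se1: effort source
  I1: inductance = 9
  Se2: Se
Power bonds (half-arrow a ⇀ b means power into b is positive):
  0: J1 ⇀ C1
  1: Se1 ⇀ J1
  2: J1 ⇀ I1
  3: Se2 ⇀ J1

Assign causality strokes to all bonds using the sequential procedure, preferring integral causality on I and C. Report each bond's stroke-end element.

#0 |J1
#1 |J1
#2 |I1
#3 |J1

#1 stroke→J1  (Se1: effort source, stroke at far end)
#3 stroke→J1  (Se2 (Se) sets effort on bond)
#0 stroke→J1  (prefer integral on C1)
#2 stroke→I1  (closing 1-jn rule on J1)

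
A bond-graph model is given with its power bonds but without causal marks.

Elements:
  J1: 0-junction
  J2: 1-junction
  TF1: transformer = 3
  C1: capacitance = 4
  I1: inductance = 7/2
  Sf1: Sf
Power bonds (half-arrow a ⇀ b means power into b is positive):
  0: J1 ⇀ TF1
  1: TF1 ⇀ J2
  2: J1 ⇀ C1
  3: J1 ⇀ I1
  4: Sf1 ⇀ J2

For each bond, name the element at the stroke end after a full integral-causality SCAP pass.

β0 |TF1
β1 |J2
β2 |J1
β3 |I1
β4 |Sf1

bond 4 stroke at Sf1  (Sf1 fixes flow; stroke at Sf1)
bond 1 stroke at J2  (common-f at J2 fixed by 4)
bond 0 stroke at TF1  (TF1: transformer flips bond 1)
bond 2 stroke at J1  (prefer integral on C1)
bond 3 stroke at I1  (J1: bond 2 brought effort, rest push out)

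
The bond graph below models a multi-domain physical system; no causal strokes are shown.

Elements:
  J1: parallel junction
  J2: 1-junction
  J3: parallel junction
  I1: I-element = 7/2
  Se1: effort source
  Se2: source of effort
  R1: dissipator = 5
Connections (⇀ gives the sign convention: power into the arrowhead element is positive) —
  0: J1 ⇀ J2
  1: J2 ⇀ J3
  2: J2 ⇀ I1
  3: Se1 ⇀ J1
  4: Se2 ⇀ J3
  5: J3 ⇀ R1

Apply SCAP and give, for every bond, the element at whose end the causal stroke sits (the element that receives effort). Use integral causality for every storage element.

β0 →J2
β1 →J2
β2 →I1
β3 →J1
β4 →J3
β5 →R1

#3 stroke→J1  (Se1 fixes effort; stroke away)
#4 stroke→J3  (Se2 fixes effort; stroke away)
#0 stroke→J2  (J1 effort already set via bond 3)
#1 stroke→J2  (common-e at J3 fixed by 4)
#5 stroke→R1  (J3: bond 4 brought effort, rest push out)
#2 stroke→I1  (J2: last free bond brings flow in)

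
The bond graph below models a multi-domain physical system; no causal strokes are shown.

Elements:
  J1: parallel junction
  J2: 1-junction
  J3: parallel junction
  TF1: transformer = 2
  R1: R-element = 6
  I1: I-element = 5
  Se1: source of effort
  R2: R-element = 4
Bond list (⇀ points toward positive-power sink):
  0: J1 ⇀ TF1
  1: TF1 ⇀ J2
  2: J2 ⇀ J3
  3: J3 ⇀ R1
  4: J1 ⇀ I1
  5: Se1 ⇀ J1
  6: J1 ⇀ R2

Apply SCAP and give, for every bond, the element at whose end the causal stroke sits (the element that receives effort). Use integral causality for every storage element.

b0 |TF1
b1 |J2
b2 |J3
b3 |R1
b4 |I1
b5 |J1
b6 |R2

bond 5 stroke→J1  (Se1 (Se) sets effort on bond)
bond 0 stroke→TF1  (0-jn J1 has e-setter on 5)
bond 4 stroke→I1  (0-jn J1 has e-setter on 5)
bond 6 stroke→R2  (common-e at J1 fixed by 5)
bond 1 stroke→J2  (TF TF1: opposite of bond 0)
bond 2 stroke→J3  (J2 needs exactly one f-in)
bond 3 stroke→R1  (0-jn J3 has e-setter on 2)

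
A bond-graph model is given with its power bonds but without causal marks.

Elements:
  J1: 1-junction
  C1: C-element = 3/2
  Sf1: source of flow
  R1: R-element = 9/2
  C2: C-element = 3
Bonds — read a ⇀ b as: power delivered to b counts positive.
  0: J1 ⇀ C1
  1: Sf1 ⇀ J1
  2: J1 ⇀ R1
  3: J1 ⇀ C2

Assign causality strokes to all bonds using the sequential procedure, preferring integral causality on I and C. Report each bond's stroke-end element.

β1 |Sf1  (source Sf1 imposes f)
β0 |J1  (common-f at J1 fixed by 1)
β2 |J1  (common-f at J1 fixed by 1)
β3 |J1  (J1 flow already set via bond 1)

bond 0 stroke→J1
bond 1 stroke→Sf1
bond 2 stroke→J1
bond 3 stroke→J1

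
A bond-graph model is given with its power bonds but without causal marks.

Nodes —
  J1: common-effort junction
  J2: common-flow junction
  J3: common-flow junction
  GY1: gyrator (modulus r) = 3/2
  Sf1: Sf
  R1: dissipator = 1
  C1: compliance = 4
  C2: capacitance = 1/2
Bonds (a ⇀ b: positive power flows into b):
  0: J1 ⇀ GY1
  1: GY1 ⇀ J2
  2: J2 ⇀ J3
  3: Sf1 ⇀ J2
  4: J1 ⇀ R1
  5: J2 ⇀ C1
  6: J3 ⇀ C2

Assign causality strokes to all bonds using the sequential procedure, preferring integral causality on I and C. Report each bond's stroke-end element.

#0 stroke→J1
#1 stroke→J2
#2 stroke→J2
#3 stroke→Sf1
#4 stroke→R1
#5 stroke→J2
#6 stroke→J3

b3 stroke at Sf1  (Sf1: flow source, stroke at near end)
b1 stroke at J2  (J2: bond 3 brought flow, rest push out)
b2 stroke at J2  (common-f at J2 fixed by 3)
b5 stroke at J2  (1-jn J2 has f-setter on 3)
b6 stroke at J3  (common-f at J3 fixed by 2)
b0 stroke at J1  (GY1: gyrator matches bond 1)
b4 stroke at R1  (J1 effort already set via bond 0)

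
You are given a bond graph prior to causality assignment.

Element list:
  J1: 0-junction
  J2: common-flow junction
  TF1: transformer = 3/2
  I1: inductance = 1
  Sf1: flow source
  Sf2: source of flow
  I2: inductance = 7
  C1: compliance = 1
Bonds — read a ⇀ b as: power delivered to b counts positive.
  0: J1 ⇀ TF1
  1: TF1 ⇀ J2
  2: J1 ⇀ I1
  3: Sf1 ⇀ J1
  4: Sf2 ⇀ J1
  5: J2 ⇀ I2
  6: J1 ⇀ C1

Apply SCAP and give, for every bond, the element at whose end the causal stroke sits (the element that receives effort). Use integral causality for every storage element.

b3 stroke→Sf1  (source Sf1 imposes f)
b4 stroke→Sf2  (Sf2: flow source, stroke at near end)
b2 stroke→I1  (I1: I, integral causality)
b5 stroke→I2  (I2 outputs flow p/I2)
b1 stroke→J2  (J2 flow already set via bond 5)
b0 stroke→TF1  (TF1 one-in-one-out from 1)
b6 stroke→J1  (only one effort-in slot at J1)

b0 stroke at TF1
b1 stroke at J2
b2 stroke at I1
b3 stroke at Sf1
b4 stroke at Sf2
b5 stroke at I2
b6 stroke at J1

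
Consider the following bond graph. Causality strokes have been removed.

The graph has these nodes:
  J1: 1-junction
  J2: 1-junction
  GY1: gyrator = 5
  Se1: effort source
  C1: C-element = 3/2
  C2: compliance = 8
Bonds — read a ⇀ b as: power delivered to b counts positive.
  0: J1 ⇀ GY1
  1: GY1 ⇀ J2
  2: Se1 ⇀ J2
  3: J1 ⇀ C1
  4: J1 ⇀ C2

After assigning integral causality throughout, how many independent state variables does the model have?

2  (C1, C2 all integral)

bond 2 →J2  (Se1: effort source, stroke at far end)
bond 1 →GY1  (closing 1-jn rule on J2)
bond 0 →GY1  (through GY1, causality inverts; strokes same side of GY1)
bond 3 →J1  (common-f at J1 fixed by 0)
bond 4 →J1  (J1: bond 0 brought flow, rest push out)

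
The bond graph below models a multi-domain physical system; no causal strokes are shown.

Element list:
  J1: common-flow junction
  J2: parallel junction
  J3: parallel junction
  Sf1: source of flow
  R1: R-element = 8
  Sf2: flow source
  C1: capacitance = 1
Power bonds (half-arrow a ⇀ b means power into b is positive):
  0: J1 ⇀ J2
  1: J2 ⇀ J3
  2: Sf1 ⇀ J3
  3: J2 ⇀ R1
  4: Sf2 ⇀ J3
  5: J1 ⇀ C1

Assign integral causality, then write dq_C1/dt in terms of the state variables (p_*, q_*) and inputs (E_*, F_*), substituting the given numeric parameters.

b2 stroke→Sf1  (Sf1 fixes flow; stroke at Sf1)
b4 stroke→Sf2  (source Sf2 imposes f)
b1 stroke→J3  (only one effort-in slot at J3)
b5 stroke→J1  (C1: C, integral causality)
b0 stroke→J2  (only one flow-in slot at J1)
b3 stroke→R1  (J2: bond 0 brought effort, rest push out)

dq_C1/dt = -F_Sf1 - F_Sf2 - q_C1/8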